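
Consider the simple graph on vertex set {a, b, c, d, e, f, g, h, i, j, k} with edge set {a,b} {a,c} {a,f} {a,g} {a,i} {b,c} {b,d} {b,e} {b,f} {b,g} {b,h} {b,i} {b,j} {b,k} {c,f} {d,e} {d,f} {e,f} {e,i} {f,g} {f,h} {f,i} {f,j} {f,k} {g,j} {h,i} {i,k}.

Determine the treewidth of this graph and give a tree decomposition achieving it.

Every bag has size at most 4, so the width is 4 − 1 = 3 and tw(G) ≤ 3. For the lower bound, the 4 vertices {b, d, e, f} are pairwise adjacent, and any tree decomposition puts a clique entirely inside one bag — forcing width ≥ 3. The upper and lower bounds meet at 3, so that is the treewidth.

Treewidth 3.
Bags: B1 = {b, e, f, i}  B2 = {a, b, f, i}  B3 = {b, f, i, k}  B4 = {b, f, h, i}  B5 = {a, b, f, g}  B6 = {b, f, g, j}  B7 = {a, b, c, f}  B8 = {b, d, e, f}
Tree: B1–B2, B2–B3, B1–B4, B2–B5, B5–B6, B2–B7, B1–B8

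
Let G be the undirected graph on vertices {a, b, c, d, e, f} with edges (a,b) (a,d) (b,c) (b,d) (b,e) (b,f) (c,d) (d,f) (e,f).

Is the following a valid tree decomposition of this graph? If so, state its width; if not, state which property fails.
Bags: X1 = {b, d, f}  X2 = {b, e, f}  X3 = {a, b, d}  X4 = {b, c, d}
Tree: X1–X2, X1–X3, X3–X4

Yes; width 2.

Checking the three conditions: (i) the bags cover all of {a, b, c, d, e, f}; (ii) for each edge, some bag contains both endpoints; (iii) the bags containing any fixed vertex form a subtree. All hold, so the decomposition is valid with width 3 − 1 = 2.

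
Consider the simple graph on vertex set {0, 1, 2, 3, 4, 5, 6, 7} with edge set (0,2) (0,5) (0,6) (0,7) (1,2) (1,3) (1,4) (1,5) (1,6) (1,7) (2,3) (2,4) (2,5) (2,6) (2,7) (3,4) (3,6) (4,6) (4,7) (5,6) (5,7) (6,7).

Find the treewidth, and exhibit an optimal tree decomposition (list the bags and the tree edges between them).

Treewidth 4.
One such decomposition:
Bags: B1 = {1, 2, 5, 6, 7}  B2 = {0, 2, 5, 6, 7}  B3 = {1, 2, 4, 6, 7}  B4 = {1, 2, 3, 4, 6}
Tree: B1–B2, B1–B3, B3–B4

The largest bag has 5 vertices, giving width 4; this decomposition certifies tw(G) ≤ 4. Conversely, {0, 2, 5, 6, 7} is a clique of size 5, and the vertices of any clique must share a bag in every tree decomposition; so some bag has ≥ 5 vertices and tw(G) ≥ 4. Therefore the treewidth is 4.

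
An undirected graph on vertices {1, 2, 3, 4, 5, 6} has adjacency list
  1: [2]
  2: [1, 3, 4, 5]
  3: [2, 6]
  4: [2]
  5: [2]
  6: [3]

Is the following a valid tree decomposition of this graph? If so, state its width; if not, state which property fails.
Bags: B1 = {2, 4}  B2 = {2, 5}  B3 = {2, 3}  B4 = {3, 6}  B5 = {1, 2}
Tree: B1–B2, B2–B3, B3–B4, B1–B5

Yes; width 1.

Checking the three conditions: (i) the bags cover all of {1, 2, 3, 4, 5, 6}; (ii) for each edge, some bag contains both endpoints; (iii) the bags containing any fixed vertex form a subtree. All hold, so the decomposition is valid with width 2 − 1 = 1.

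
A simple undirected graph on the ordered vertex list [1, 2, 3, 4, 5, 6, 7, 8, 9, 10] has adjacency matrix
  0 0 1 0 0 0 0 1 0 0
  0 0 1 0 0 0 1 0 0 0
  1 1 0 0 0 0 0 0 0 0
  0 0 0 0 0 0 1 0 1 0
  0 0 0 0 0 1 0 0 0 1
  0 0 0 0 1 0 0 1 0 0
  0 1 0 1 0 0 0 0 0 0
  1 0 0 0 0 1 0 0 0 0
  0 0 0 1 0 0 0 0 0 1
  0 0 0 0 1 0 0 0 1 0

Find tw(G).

A width-2 tree decomposition is:
Bags: B1 = {1, 2, 3}  B2 = {1, 2, 8}  B3 = {2, 6, 8}  B4 = {2, 5, 6}  B5 = {2, 5, 10}  B6 = {2, 9, 10}  B7 = {2, 4, 9}  B8 = {2, 4, 7}
Tree: B1–B2, B2–B3, B3–B4, B4–B5, B5–B6, B6–B7, B7–B8
The largest bag has 3 vertices, giving width 2; this decomposition certifies tw(G) ≤ 2. For the lower bound, G contains the cycle 2–3–1–8–6–5–10–9–4–7–2, so G is not a forest; only forests have treewidth ≤ 1, hence tw(G) ≥ 2. Hence tw(G) = 2 exactly.

2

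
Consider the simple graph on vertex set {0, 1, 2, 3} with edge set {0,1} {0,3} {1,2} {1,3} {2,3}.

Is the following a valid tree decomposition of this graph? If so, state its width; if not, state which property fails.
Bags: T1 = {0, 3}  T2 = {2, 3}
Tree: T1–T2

A tree decomposition must satisfy three properties: every vertex lies in some bag; for every edge, both endpoints lie together in some bag; and for every vertex, the bags containing it form a connected subtree. Here vertex 1 appears in no bag, so the decomposition is invalid.

No — vertex 1 appears in no bag.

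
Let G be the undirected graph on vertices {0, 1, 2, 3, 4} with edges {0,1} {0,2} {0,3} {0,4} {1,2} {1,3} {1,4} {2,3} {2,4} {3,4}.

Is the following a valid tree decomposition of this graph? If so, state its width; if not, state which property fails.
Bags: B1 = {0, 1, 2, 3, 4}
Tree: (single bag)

Vertex coverage: the bags together contain {0, 1, 2, 3, 4}, the full vertex set. Edge coverage: each edge of G has both endpoints in at least one bag. Running intersection: for every vertex, the bags containing it form a connected subtree. All three properties hold, so this is a valid tree decomposition of width max|bag| − 1 = 4, and hence tw(G) ≤ 4.

Yes; width 4.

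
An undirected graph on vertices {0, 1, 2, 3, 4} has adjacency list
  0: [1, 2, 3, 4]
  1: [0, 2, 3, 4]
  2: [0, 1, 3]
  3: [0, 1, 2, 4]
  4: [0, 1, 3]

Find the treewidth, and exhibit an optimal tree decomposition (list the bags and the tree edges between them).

Treewidth 3.
One optimal decomposition is:
Bags: B1 = {0, 1, 2, 3}  B2 = {0, 1, 3, 4}
Tree: B1–B2

Each bag holds 4 vertices, so the decomposition has width 3, which upper-bounds the treewidth. For the lower bound, the 4 vertices {0, 1, 2, 3} are pairwise adjacent, and any tree decomposition puts a clique entirely inside one bag — forcing width ≥ 3. Hence tw(G) = 3 exactly.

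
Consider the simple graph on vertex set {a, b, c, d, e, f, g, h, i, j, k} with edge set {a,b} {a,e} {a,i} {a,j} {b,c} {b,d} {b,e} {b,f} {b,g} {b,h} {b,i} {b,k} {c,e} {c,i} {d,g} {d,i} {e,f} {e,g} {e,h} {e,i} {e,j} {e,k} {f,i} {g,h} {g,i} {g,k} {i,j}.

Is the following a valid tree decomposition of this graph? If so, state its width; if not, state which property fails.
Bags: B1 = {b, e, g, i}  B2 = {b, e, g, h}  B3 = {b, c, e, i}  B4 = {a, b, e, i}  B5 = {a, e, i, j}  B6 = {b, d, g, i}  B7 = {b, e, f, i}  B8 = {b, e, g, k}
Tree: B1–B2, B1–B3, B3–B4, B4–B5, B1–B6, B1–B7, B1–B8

Yes; width 3.

Every vertex of G appears in some bag (union = {a, b, c, d, e, f, g, h, i, j, k}); every edge is covered by a bag; and for each vertex v the set of bags containing v is connected in the bag tree. The decomposition is therefore valid. The largest bag has 4 vertices, so the width is 3.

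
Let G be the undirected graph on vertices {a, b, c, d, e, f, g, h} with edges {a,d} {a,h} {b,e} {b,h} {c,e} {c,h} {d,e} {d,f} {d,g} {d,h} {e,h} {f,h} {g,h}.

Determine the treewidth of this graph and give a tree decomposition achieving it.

Treewidth 2.
Bags: B1 = {d, e, h}  B2 = {c, e, h}  B3 = {b, e, h}  B4 = {a, d, h}  B5 = {d, f, h}  B6 = {d, g, h}
Tree: B1–B2, B1–B3, B1–B4, B1–B5, B1–B6

The largest bag has 3 vertices, giving width 2; this decomposition certifies tw(G) ≤ 2. Conversely, {d, g, h} is a clique of size 3, and the vertices of any clique must share a bag in every tree decomposition; so some bag has ≥ 3 vertices and tw(G) ≥ 2. Therefore the treewidth is 2.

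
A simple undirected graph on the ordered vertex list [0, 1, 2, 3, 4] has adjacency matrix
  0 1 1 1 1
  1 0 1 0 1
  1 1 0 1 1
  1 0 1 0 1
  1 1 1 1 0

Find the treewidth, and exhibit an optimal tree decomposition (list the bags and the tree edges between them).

Treewidth 3.
One optimal decomposition is:
Bags: B1 = {0, 1, 2, 4}  B2 = {0, 2, 3, 4}
Tree: B1–B2

The largest bag has 4 vertices, giving width 3; this decomposition certifies tw(G) ≤ 3. Conversely, {0, 1, 2, 4} is a clique of size 4, and the vertices of any clique must share a bag in every tree decomposition; so some bag has ≥ 4 vertices and tw(G) ≥ 3. Hence tw(G) = 3 exactly.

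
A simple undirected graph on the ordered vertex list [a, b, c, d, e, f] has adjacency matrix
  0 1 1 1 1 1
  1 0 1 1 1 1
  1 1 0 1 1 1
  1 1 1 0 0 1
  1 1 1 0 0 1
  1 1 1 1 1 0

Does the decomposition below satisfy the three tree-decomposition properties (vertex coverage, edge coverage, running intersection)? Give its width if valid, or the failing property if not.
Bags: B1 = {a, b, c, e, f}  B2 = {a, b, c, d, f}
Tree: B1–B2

Yes; width 4.

Every vertex of G appears in some bag (union = {a, b, c, d, e, f}); every edge is covered by a bag; and for each vertex v the set of bags containing v is connected in the bag tree. The decomposition is therefore valid. The largest bag has 5 vertices, so the width is 4.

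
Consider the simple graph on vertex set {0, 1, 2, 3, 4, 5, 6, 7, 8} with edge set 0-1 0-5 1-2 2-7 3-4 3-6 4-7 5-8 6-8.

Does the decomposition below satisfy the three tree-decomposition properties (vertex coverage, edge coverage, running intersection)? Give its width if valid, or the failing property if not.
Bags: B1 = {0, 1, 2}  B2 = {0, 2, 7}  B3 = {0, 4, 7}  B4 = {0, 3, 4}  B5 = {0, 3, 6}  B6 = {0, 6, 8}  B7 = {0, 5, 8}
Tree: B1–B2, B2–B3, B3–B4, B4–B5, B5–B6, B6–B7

Yes; width 2.

Checking the three conditions: (i) the bags cover all of {0, 1, 2, 3, 4, 5, 6, 7, 8}; (ii) for each edge, some bag contains both endpoints; (iii) the bags containing any fixed vertex form a subtree. All hold, so the decomposition is valid with width 3 − 1 = 2.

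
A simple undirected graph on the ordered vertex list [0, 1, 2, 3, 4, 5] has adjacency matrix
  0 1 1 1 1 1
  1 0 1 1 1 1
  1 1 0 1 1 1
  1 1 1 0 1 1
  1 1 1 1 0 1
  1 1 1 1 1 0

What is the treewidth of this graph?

A width-5 tree decomposition is:
Bags: B1 = {0, 1, 2, 3, 4, 5}
Tree: (single bag)
A single bag containing all 6 vertices is trivially a valid decomposition of width 5. On the other hand G contains the 6-clique {0, 1, 2, 3, 4, 5}. A clique must lie in a single bag of any decomposition, so no decomposition can have width below 5. Hence tw(G) = 5 exactly.

5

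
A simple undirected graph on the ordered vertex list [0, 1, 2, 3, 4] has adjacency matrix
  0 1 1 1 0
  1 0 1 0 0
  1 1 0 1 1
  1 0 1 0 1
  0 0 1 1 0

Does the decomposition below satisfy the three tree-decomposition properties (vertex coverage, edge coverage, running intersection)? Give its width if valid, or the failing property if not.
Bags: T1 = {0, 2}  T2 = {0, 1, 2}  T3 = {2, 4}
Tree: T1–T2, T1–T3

No — vertex 3 appears in no bag.

A tree decomposition must satisfy three properties: every vertex lies in some bag; for every edge, both endpoints lie together in some bag; and for every vertex, the bags containing it form a connected subtree. Here vertex 3 appears in no bag, so the decomposition is invalid.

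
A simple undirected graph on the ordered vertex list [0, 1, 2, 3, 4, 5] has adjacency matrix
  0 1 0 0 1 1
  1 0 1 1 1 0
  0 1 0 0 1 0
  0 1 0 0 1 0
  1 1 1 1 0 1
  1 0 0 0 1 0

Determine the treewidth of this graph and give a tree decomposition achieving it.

Treewidth 2.
Bags: B1 = {0, 1, 4}  B2 = {1, 2, 4}  B3 = {0, 4, 5}  B4 = {1, 3, 4}
Tree: B1–B2, B1–B3, B2–B4

The largest bag has 3 vertices, giving width 2; this decomposition certifies tw(G) ≤ 2. Conversely, {0, 1, 4} is a clique of size 3, and the vertices of any clique must share a bag in every tree decomposition; so some bag has ≥ 3 vertices and tw(G) ≥ 2. Hence tw(G) = 2 exactly.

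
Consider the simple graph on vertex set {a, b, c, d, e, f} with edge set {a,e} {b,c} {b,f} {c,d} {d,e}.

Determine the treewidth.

1

A width-1 tree decomposition is:
Bags: B1 = {b, f}  B2 = {b, c}  B3 = {c, d}  B4 = {d, e}  B5 = {a, e}
Tree: B1–B2, B2–B3, B3–B4, B4–B5
Every bag has size at most 2, so the width is 2 − 1 = 1 and tw(G) ≤ 1. Any graph with an edge has treewidth ≥ 1, and G has the edge f–b. The upper and lower bounds meet at 1, so that is the treewidth.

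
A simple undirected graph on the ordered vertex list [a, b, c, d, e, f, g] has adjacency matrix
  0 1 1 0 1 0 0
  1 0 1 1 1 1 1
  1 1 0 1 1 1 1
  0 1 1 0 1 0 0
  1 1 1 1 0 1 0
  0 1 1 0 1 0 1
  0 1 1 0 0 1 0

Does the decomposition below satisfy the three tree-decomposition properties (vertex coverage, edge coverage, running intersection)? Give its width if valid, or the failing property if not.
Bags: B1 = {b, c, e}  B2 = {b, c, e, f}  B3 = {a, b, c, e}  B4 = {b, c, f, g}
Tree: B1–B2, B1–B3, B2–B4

A tree decomposition must satisfy three properties: every vertex lies in some bag; for every edge, both endpoints lie together in some bag; and for every vertex, the bags containing it form a connected subtree. Here vertex d appears in no bag, so the decomposition is invalid.

No — vertex d appears in no bag.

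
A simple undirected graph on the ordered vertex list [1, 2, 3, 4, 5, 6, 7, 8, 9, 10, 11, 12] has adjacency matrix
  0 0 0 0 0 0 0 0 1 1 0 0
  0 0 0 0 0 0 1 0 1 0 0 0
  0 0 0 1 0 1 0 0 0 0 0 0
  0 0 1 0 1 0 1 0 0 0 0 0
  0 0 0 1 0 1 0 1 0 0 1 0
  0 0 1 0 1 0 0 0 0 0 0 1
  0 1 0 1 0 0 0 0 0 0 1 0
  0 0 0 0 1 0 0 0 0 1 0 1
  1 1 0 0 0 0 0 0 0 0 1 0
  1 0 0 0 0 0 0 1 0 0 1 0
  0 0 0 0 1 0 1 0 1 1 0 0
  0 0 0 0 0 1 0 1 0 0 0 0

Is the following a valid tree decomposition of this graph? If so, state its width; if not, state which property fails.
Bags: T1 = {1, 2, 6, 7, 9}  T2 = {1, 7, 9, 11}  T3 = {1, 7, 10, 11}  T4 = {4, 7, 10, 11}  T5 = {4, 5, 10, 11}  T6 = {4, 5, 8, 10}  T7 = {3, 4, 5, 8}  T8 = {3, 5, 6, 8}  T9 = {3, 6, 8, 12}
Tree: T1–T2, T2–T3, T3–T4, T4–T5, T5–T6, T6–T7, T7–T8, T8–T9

No — bags containing vertex 6 are not connected in the tree.

A tree decomposition must satisfy three properties: every vertex lies in some bag; for every edge, both endpoints lie together in some bag; and for every vertex, the bags containing it form a connected subtree. Here bags containing vertex 6 are not connected in the tree, so the decomposition is invalid.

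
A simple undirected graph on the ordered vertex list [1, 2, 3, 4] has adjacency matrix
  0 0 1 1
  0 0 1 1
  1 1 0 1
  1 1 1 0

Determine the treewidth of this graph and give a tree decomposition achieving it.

Treewidth 2.
Bags: B1 = {1, 3, 4}  B2 = {2, 3, 4}
Tree: B1–B2

Every bag has size at most 3, so the width is 3 − 1 = 2 and tw(G) ≤ 2. On the other hand G contains the 3-clique {1, 3, 4}. A clique must lie in a single bag of any decomposition, so no decomposition can have width below 2. Therefore the treewidth is 2.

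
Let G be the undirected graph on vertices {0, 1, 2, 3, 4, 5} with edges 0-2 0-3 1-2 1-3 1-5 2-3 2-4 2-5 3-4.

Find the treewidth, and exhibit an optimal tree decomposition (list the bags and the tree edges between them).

Each bag holds 3 vertices, so the decomposition has width 2, which upper-bounds the treewidth. Conversely, {0, 2, 3} is a clique of size 3, and the vertices of any clique must share a bag in every tree decomposition; so some bag has ≥ 3 vertices and tw(G) ≥ 2. Combining the bounds, tw(G) = 2.

Treewidth 2.
Bags: B1 = {1, 2, 5}  B2 = {1, 2, 3}  B3 = {0, 2, 3}  B4 = {2, 3, 4}
Tree: B1–B2, B2–B3, B2–B4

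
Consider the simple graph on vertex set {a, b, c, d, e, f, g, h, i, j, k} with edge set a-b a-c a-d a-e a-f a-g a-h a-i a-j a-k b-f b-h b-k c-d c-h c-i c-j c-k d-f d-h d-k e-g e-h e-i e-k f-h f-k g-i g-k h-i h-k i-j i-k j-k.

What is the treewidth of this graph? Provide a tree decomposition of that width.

Treewidth 4.
Bags: B1 = {a, c, h, i, k}  B2 = {a, c, i, j, k}  B3 = {a, e, h, i, k}  B4 = {a, c, d, h, k}  B5 = {a, d, f, h, k}  B6 = {a, b, f, h, k}  B7 = {a, e, g, i, k}
Tree: B1–B2, B1–B3, B1–B4, B4–B5, B5–B6, B3–B7

Each bag holds 5 vertices, so the decomposition has width 4, which upper-bounds the treewidth. On the other hand G contains the 5-clique {a, e, g, i, k}. A clique must lie in a single bag of any decomposition, so no decomposition can have width below 4. Hence tw(G) = 4 exactly.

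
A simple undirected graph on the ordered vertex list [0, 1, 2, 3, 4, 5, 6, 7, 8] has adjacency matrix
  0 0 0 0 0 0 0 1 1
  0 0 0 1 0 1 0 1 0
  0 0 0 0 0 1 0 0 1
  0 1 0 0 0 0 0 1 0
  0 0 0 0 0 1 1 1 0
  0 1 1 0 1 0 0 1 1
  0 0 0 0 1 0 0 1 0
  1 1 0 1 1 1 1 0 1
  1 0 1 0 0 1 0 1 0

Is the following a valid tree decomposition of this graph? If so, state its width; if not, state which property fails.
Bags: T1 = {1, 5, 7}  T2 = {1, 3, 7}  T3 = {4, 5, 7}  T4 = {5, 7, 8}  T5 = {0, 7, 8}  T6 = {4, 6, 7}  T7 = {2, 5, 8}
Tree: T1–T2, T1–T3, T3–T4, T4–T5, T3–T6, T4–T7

Yes; width 2.

Every vertex of G appears in some bag (union = {0, 1, 2, 3, 4, 5, 6, 7, 8}); every edge is covered by a bag; and for each vertex v the set of bags containing v is connected in the bag tree. The decomposition is therefore valid. The largest bag has 3 vertices, so the width is 2.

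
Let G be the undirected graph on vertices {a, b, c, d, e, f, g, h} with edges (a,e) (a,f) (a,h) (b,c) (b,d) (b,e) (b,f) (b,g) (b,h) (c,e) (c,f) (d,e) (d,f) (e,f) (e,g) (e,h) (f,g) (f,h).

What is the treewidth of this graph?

A width-3 tree decomposition is:
Bags: B1 = {b, e, f, h}  B2 = {b, e, f, g}  B3 = {a, e, f, h}  B4 = {b, c, e, f}  B5 = {b, d, e, f}
Tree: B1–B2, B1–B3, B2–B4, B4–B5
Each bag holds 4 vertices, so the decomposition has width 3, which upper-bounds the treewidth. For the lower bound, the 4 vertices {a, e, f, h} are pairwise adjacent, and any tree decomposition puts a clique entirely inside one bag — forcing width ≥ 3. Hence tw(G) = 3 exactly.

3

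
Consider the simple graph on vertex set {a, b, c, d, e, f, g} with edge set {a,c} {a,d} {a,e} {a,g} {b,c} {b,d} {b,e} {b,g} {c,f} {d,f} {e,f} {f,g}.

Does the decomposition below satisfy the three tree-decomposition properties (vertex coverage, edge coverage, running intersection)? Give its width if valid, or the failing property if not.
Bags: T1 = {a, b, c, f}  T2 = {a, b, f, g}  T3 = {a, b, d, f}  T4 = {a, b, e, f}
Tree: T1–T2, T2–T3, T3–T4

Every vertex of G appears in some bag (union = {a, b, c, d, e, f, g}); every edge is covered by a bag; and for each vertex v the set of bags containing v is connected in the bag tree. The decomposition is therefore valid. The largest bag has 4 vertices, so the width is 3.

Yes; width 3.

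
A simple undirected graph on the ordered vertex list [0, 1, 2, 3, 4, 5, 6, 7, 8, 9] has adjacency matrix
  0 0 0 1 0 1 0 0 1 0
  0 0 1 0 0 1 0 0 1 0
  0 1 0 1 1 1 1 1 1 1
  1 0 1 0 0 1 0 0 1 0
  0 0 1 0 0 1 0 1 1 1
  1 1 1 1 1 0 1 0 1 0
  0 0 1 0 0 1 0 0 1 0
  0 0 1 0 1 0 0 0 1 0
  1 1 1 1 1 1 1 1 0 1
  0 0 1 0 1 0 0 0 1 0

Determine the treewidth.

3

A width-3 tree decomposition is:
Bags: B1 = {2, 4, 5, 8}  B2 = {1, 2, 5, 8}  B3 = {2, 5, 6, 8}  B4 = {2, 3, 5, 8}  B5 = {2, 4, 7, 8}  B6 = {0, 3, 5, 8}  B7 = {2, 4, 8, 9}
Tree: B1–B2, B2–B3, B2–B4, B1–B5, B4–B6, B5–B7
Every bag has size at most 4, so the width is 4 − 1 = 3 and tw(G) ≤ 3. For the lower bound, the 4 vertices {0, 3, 5, 8} are pairwise adjacent, and any tree decomposition puts a clique entirely inside one bag — forcing width ≥ 3. The upper and lower bounds meet at 3, so that is the treewidth.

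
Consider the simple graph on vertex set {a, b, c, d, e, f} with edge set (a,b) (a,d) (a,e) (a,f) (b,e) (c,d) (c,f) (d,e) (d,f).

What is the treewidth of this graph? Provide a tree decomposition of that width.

Each bag holds 3 vertices, so the decomposition has width 2, which upper-bounds the treewidth. On the other hand G contains the 3-clique {c, d, f}. A clique must lie in a single bag of any decomposition, so no decomposition can have width below 2. Hence tw(G) = 2 exactly.

Treewidth 2.
One optimal decomposition is:
Bags: B1 = {a, d, f}  B2 = {a, d, e}  B3 = {c, d, f}  B4 = {a, b, e}
Tree: B1–B2, B1–B3, B2–B4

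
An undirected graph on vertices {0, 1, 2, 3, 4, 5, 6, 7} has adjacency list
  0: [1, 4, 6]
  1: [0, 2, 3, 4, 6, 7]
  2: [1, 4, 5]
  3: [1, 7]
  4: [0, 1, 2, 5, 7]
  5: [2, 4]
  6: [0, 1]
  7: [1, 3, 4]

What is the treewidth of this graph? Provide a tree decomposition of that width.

Treewidth 2.
One such decomposition:
Bags: B1 = {0, 1, 4}  B2 = {1, 2, 4}  B3 = {0, 1, 6}  B4 = {1, 4, 7}  B5 = {2, 4, 5}  B6 = {1, 3, 7}
Tree: B1–B2, B1–B3, B1–B4, B2–B5, B4–B6

The largest bag has 3 vertices, giving width 2; this decomposition certifies tw(G) ≤ 2. On the other hand G contains the 3-clique {1, 3, 7}. A clique must lie in a single bag of any decomposition, so no decomposition can have width below 2. Therefore the treewidth is 2.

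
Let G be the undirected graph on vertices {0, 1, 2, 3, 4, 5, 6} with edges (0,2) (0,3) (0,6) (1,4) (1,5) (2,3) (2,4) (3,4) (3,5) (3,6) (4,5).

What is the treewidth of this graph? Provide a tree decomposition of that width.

The largest bag has 3 vertices, giving width 2; this decomposition certifies tw(G) ≤ 2. For the lower bound, the 3 vertices {1, 4, 5} are pairwise adjacent, and any tree decomposition puts a clique entirely inside one bag — forcing width ≥ 2. Combining the bounds, tw(G) = 2.

Treewidth 2.
One optimal decomposition is:
Bags: B1 = {2, 3, 4}  B2 = {0, 2, 3}  B3 = {3, 4, 5}  B4 = {0, 3, 6}  B5 = {1, 4, 5}
Tree: B1–B2, B1–B3, B2–B4, B3–B5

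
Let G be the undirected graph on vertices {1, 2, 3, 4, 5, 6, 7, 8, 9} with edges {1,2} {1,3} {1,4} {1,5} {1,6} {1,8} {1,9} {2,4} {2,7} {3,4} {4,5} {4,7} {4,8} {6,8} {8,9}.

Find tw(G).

A width-2 tree decomposition is:
Bags: B1 = {1, 4, 5}  B2 = {1, 4, 8}  B3 = {1, 8, 9}  B4 = {1, 6, 8}  B5 = {1, 2, 4}  B6 = {1, 3, 4}  B7 = {2, 4, 7}
Tree: B1–B2, B2–B3, B2–B4, B1–B5, B2–B6, B5–B7
The largest bag has 3 vertices, giving width 2; this decomposition certifies tw(G) ≤ 2. For the lower bound, the 3 vertices {1, 8, 9} are pairwise adjacent, and any tree decomposition puts a clique entirely inside one bag — forcing width ≥ 2. Hence tw(G) = 2 exactly.

2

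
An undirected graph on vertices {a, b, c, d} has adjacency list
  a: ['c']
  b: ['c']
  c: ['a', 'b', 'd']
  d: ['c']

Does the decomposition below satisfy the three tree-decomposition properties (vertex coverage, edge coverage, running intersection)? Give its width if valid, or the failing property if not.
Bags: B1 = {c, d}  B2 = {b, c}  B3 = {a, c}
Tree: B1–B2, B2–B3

Vertex coverage: the bags together contain {a, b, c, d}, the full vertex set. Edge coverage: each edge of G has both endpoints in at least one bag. Running intersection: for every vertex, the bags containing it form a connected subtree. All three properties hold, so this is a valid tree decomposition of width max|bag| − 1 = 1, and hence tw(G) ≤ 1.

Yes; width 1.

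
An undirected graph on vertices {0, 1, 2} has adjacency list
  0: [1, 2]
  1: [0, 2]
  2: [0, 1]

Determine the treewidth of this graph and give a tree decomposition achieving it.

Treewidth 2.
Bags: B1 = {0, 1, 2}
Tree: (single bag)

A single bag containing all 3 vertices is trivially a valid decomposition of width 2. Conversely, {0, 1, 2} is a clique of size 3, and the vertices of any clique must share a bag in every tree decomposition; so some bag has ≥ 3 vertices and tw(G) ≥ 2. Therefore the treewidth is 2.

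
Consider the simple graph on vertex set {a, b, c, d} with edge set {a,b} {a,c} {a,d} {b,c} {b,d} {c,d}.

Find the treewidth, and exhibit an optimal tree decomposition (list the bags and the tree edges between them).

Treewidth 3.
Bags: B1 = {a, b, c, d}
Tree: (single bag)

With just one bag of size 4, the width is 4 − 1 = 3, so tw(G) ≤ 3. Conversely, {a, b, c, d} is a clique of size 4, and the vertices of any clique must share a bag in every tree decomposition; so some bag has ≥ 4 vertices and tw(G) ≥ 3. Hence tw(G) = 3 exactly.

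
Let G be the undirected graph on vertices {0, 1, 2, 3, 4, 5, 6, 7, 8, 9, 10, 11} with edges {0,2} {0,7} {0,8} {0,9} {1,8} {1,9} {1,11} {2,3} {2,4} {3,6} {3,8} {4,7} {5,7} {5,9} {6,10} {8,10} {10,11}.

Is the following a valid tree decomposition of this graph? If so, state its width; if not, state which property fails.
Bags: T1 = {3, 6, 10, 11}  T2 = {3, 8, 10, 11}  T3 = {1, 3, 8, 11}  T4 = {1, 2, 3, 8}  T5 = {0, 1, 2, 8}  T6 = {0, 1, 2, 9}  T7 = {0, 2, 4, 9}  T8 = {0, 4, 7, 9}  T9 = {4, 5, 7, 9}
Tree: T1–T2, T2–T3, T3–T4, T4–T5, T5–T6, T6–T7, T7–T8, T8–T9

Yes; width 3.

Vertex coverage: the bags together contain {0, 1, 2, 3, 4, 5, 6, 7, 8, 9, 10, 11}, the full vertex set. Edge coverage: each edge of G has both endpoints in at least one bag. Running intersection: for every vertex, the bags containing it form a connected subtree. All three properties hold, so this is a valid tree decomposition of width max|bag| − 1 = 3, and hence tw(G) ≤ 3.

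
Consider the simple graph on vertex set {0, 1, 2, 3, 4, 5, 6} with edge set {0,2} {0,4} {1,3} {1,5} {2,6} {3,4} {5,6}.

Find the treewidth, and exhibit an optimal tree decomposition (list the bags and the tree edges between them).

Treewidth 2.
Bags: B1 = {2, 5, 6}  B2 = {1, 2, 5}  B3 = {1, 2, 3}  B4 = {2, 3, 4}  B5 = {0, 2, 4}
Tree: B1–B2, B2–B3, B3–B4, B4–B5

The largest bag has 3 vertices, giving width 2; this decomposition certifies tw(G) ≤ 2. For the lower bound, G contains the cycle 2–6–5–1–3–4–0–2, so G is not a forest; only forests have treewidth ≤ 1, hence tw(G) ≥ 2. Therefore the treewidth is 2.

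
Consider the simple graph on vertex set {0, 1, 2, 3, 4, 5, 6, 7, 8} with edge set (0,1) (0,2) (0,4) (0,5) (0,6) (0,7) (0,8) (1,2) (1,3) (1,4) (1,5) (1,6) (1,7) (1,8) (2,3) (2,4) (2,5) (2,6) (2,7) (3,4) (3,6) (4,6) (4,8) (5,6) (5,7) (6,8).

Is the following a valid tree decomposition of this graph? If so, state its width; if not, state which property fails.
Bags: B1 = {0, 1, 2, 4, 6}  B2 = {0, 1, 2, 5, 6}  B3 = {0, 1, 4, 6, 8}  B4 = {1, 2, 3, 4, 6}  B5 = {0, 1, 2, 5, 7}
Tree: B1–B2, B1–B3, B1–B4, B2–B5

Yes; width 4.

Every vertex of G appears in some bag (union = {0, 1, 2, 3, 4, 5, 6, 7, 8}); every edge is covered by a bag; and for each vertex v the set of bags containing v is connected in the bag tree. The decomposition is therefore valid. The largest bag has 5 vertices, so the width is 4.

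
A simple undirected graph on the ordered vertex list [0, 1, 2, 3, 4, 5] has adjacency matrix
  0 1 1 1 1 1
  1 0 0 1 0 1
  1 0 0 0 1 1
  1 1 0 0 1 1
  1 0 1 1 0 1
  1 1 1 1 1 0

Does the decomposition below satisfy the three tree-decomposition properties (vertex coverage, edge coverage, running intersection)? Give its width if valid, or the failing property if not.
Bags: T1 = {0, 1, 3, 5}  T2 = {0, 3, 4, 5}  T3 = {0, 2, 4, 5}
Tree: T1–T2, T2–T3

Checking the three conditions: (i) the bags cover all of {0, 1, 2, 3, 4, 5}; (ii) for each edge, some bag contains both endpoints; (iii) the bags containing any fixed vertex form a subtree. All hold, so the decomposition is valid with width 4 − 1 = 3.

Yes; width 3.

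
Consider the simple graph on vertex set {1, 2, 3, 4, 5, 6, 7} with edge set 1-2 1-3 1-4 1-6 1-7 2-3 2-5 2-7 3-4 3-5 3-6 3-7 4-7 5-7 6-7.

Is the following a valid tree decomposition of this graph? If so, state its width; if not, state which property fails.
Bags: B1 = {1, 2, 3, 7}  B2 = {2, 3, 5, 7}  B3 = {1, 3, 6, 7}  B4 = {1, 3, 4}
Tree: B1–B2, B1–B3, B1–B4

A tree decomposition must satisfy three properties: every vertex lies in some bag; for every edge, both endpoints lie together in some bag; and for every vertex, the bags containing it form a connected subtree. Here edge (7,4) lies in no bag, so the decomposition is invalid.

No — edge (7,4) lies in no bag.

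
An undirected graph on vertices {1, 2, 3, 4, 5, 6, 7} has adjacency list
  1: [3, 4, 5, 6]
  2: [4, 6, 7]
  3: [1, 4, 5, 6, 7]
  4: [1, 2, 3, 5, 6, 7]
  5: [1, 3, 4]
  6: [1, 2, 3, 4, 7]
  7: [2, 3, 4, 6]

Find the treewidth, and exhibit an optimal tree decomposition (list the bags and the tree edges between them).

Each bag holds 4 vertices, so the decomposition has width 3, which upper-bounds the treewidth. For the lower bound, the 4 vertices {2, 4, 6, 7} are pairwise adjacent, and any tree decomposition puts a clique entirely inside one bag — forcing width ≥ 3. Therefore the treewidth is 3.

Treewidth 3.
Bags: B1 = {1, 3, 4, 6}  B2 = {3, 4, 6, 7}  B3 = {1, 3, 4, 5}  B4 = {2, 4, 6, 7}
Tree: B1–B2, B1–B3, B2–B4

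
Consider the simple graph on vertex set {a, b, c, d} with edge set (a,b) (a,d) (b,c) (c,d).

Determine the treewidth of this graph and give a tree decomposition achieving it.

Treewidth 2.
One such decomposition:
Bags: B1 = {b, c, d}  B2 = {a, b, d}
Tree: B1–B2

Every bag has size at most 3, so the width is 3 − 1 = 2 and tw(G) ≤ 2. For the lower bound, G contains the cycle d–c–b–a–d, so G is not a forest; only forests have treewidth ≤ 1, hence tw(G) ≥ 2. Hence tw(G) = 2 exactly.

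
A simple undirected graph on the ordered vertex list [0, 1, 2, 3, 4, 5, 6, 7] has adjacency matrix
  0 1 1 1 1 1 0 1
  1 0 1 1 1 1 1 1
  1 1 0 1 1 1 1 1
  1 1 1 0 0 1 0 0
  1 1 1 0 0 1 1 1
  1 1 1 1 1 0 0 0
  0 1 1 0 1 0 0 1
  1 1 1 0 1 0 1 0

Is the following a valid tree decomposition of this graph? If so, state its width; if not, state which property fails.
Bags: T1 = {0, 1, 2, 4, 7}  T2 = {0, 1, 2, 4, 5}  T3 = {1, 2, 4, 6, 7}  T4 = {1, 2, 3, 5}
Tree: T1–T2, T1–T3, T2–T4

A tree decomposition must satisfy three properties: every vertex lies in some bag; for every edge, both endpoints lie together in some bag; and for every vertex, the bags containing it form a connected subtree. Here edge (0,3) lies in no bag, so the decomposition is invalid.

No — edge (0,3) lies in no bag.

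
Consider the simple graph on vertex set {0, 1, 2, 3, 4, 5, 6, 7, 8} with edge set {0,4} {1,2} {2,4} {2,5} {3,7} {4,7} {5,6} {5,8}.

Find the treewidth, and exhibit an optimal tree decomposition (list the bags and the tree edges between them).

The largest bag has 2 vertices, giving width 1; this decomposition certifies tw(G) ≤ 1. Since G has at least one edge (e.g. 2–4), it is not an edgeless graph, so tw(G) ≥ 1. Therefore the treewidth is 1.

Treewidth 1.
One optimal decomposition is:
Bags: B1 = {2, 4}  B2 = {2, 5}  B3 = {0, 4}  B4 = {4, 7}  B5 = {3, 7}  B6 = {1, 2}  B7 = {5, 8}  B8 = {5, 6}
Tree: B1–B2, B1–B3, B3–B4, B4–B5, B1–B6, B2–B7, B7–B8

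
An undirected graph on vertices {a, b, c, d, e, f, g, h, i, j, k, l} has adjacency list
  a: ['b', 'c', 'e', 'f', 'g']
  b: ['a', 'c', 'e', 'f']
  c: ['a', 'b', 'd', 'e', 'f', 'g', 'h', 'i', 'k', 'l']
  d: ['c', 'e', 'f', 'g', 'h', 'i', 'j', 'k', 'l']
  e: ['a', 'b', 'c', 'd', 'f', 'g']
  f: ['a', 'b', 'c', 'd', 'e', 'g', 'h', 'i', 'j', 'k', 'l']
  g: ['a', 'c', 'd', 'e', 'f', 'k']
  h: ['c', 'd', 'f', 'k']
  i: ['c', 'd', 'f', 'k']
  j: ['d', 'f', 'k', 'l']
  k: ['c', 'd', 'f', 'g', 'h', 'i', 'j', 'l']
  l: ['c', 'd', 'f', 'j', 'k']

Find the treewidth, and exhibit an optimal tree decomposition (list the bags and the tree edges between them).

The largest bag has 5 vertices, giving width 4; this decomposition certifies tw(G) ≤ 4. On the other hand G contains the 5-clique {d, f, j, k, l}. A clique must lie in a single bag of any decomposition, so no decomposition can have width below 4. Therefore the treewidth is 4.

Treewidth 4.
One optimal decomposition is:
Bags: B1 = {c, d, f, i, k}  B2 = {c, d, f, g, k}  B3 = {c, d, f, h, k}  B4 = {c, d, f, k, l}  B5 = {c, d, e, f, g}  B6 = {a, c, e, f, g}  B7 = {a, b, c, e, f}  B8 = {d, f, j, k, l}
Tree: B1–B2, B2–B3, B2–B4, B2–B5, B5–B6, B6–B7, B4–B8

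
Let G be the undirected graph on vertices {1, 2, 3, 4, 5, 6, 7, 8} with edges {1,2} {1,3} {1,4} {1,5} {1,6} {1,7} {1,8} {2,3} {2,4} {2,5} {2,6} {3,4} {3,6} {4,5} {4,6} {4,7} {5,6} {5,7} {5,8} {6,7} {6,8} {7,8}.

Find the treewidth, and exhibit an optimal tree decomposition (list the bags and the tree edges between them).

Treewidth 4.
Bags: B1 = {1, 4, 5, 6, 7}  B2 = {1, 5, 6, 7, 8}  B3 = {1, 2, 4, 5, 6}  B4 = {1, 2, 3, 4, 6}
Tree: B1–B2, B1–B3, B3–B4

The largest bag has 5 vertices, giving width 4; this decomposition certifies tw(G) ≤ 4. Conversely, {1, 5, 6, 7, 8} is a clique of size 5, and the vertices of any clique must share a bag in every tree decomposition; so some bag has ≥ 5 vertices and tw(G) ≥ 4. The upper and lower bounds meet at 4, so that is the treewidth.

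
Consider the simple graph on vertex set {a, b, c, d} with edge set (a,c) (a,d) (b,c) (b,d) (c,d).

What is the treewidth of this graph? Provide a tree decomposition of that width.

Treewidth 2.
Bags: B1 = {b, c, d}  B2 = {a, c, d}
Tree: B1–B2

Every bag has size at most 3, so the width is 3 − 1 = 2 and tw(G) ≤ 2. Conversely, {a, c, d} is a clique of size 3, and the vertices of any clique must share a bag in every tree decomposition; so some bag has ≥ 3 vertices and tw(G) ≥ 2. The upper and lower bounds meet at 2, so that is the treewidth.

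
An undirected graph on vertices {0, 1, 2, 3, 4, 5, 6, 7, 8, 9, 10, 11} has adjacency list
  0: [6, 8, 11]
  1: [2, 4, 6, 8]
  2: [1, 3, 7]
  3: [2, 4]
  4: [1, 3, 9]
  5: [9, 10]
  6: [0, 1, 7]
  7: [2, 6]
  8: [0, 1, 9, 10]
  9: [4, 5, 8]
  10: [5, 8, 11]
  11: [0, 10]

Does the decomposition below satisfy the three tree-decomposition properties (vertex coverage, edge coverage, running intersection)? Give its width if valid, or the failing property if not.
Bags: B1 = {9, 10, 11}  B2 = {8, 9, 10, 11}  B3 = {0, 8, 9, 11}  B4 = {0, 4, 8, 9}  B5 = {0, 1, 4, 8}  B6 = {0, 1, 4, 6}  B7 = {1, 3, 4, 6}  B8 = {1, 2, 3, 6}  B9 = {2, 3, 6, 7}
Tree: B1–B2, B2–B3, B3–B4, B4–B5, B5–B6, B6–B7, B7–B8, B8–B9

A tree decomposition must satisfy three properties: every vertex lies in some bag; for every edge, both endpoints lie together in some bag; and for every vertex, the bags containing it form a connected subtree. Here vertex 5 appears in no bag, so the decomposition is invalid.

No — vertex 5 appears in no bag.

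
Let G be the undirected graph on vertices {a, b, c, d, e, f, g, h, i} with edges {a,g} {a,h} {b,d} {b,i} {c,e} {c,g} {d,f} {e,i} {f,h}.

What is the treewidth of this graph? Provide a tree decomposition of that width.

The largest bag has 3 vertices, giving width 2; this decomposition certifies tw(G) ≤ 2. Since c–e–i–b–d–f–h–a–g–c is a cycle in G, G is not acyclic. Forests are exactly the graphs of treewidth ≤ 1, so tw(G) ≥ 2. The upper and lower bounds meet at 2, so that is the treewidth.

Treewidth 2.
One such decomposition:
Bags: B1 = {c, e, i}  B2 = {b, c, i}  B3 = {b, c, d}  B4 = {c, d, f}  B5 = {c, f, h}  B6 = {a, c, h}  B7 = {a, c, g}
Tree: B1–B2, B2–B3, B3–B4, B4–B5, B5–B6, B6–B7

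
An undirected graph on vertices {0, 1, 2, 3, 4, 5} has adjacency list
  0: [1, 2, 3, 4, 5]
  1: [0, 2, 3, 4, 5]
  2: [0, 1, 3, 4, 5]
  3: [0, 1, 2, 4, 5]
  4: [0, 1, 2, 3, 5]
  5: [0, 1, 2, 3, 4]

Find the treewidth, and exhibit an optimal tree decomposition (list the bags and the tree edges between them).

A single bag containing all 6 vertices is trivially a valid decomposition of width 5. Conversely, {0, 1, 2, 3, 4, 5} is a clique of size 6, and the vertices of any clique must share a bag in every tree decomposition; so some bag has ≥ 6 vertices and tw(G) ≥ 5. Combining the bounds, tw(G) = 5.

Treewidth 5.
Bags: B1 = {0, 1, 2, 3, 4, 5}
Tree: (single bag)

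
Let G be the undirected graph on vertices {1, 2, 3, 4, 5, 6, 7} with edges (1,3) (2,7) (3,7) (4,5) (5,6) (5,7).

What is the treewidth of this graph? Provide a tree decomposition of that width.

Treewidth 1.
One such decomposition:
Bags: B1 = {2, 7}  B2 = {5, 7}  B3 = {4, 5}  B4 = {5, 6}  B5 = {3, 7}  B6 = {1, 3}
Tree: B1–B2, B2–B3, B2–B4, B2–B5, B5–B6

The largest bag has 2 vertices, giving width 1; this decomposition certifies tw(G) ≤ 1. Any graph with an edge has treewidth ≥ 1, and G has the edge 7–2. Hence tw(G) = 1 exactly.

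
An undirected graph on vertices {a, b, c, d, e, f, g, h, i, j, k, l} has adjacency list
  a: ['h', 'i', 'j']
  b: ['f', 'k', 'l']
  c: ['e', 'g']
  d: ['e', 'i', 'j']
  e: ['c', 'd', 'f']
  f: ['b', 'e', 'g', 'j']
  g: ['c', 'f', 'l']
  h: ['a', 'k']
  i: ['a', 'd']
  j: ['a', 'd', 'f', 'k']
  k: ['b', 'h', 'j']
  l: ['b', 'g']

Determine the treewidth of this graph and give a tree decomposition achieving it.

Treewidth 3.
One optimal decomposition is:
Bags: B1 = {b, c, g, l}  B2 = {b, c, f, g}  B3 = {b, c, e, f}  B4 = {b, e, f, k}  B5 = {e, f, j, k}  B6 = {d, e, j, k}  B7 = {d, h, j, k}  B8 = {a, d, h, j}  B9 = {a, d, h, i}
Tree: B1–B2, B2–B3, B3–B4, B4–B5, B5–B6, B6–B7, B7–B8, B8–B9

Each bag holds 4 vertices, so the decomposition has width 3, which upper-bounds the treewidth. For the lower bound: the 4 vertex sets {c,g,l}, {b}, {f}, {d,e,j,k} are disjoint, each induces a connected subgraph, and every pair is joined by at least one edge of G. Contracting each set to a single vertex therefore yields K_{4} as a minor, and since treewidth is minor-monotone, tw(G) ≥ tw(K_{4}) = 3. The upper and lower bounds meet at 3, so that is the treewidth.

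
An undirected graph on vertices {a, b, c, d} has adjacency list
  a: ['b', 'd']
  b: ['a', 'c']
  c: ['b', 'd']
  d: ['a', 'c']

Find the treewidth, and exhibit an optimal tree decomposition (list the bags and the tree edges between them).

Treewidth 2.
Bags: B1 = {a, c, d}  B2 = {a, b, c}
Tree: B1–B2

Each bag holds 3 vertices, so the decomposition has width 2, which upper-bounds the treewidth. For the lower bound, G contains the cycle c–d–a–b–c, so G is not a forest; only forests have treewidth ≤ 1, hence tw(G) ≥ 2. Hence tw(G) = 2 exactly.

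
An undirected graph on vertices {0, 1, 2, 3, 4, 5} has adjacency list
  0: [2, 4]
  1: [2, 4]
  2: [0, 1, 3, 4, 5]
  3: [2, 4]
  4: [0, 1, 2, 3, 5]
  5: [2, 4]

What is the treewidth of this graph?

A width-2 tree decomposition is:
Bags: B1 = {0, 2, 4}  B2 = {2, 4, 5}  B3 = {2, 3, 4}  B4 = {1, 2, 4}
Tree: B1–B2, B1–B3, B2–B4
Each bag holds 3 vertices, so the decomposition has width 2, which upper-bounds the treewidth. On the other hand G contains the 3-clique {0, 2, 4}. A clique must lie in a single bag of any decomposition, so no decomposition can have width below 2. Therefore the treewidth is 2.

2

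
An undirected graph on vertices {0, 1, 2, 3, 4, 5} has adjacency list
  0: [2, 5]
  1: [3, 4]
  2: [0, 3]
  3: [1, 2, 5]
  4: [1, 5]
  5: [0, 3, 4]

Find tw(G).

2

A width-2 tree decomposition is:
Bags: B1 = {0, 2, 3}  B2 = {0, 3, 5}  B3 = {1, 3, 5}  B4 = {1, 4, 5}
Tree: B1–B2, B2–B3, B3–B4
Every bag has size at most 3, so the width is 3 − 1 = 2 and tw(G) ≤ 2. For the lower bound, G contains the cycle 2–0–5–3–2, so G is not a forest; only forests have treewidth ≤ 1, hence tw(G) ≥ 2. The upper and lower bounds meet at 2, so that is the treewidth.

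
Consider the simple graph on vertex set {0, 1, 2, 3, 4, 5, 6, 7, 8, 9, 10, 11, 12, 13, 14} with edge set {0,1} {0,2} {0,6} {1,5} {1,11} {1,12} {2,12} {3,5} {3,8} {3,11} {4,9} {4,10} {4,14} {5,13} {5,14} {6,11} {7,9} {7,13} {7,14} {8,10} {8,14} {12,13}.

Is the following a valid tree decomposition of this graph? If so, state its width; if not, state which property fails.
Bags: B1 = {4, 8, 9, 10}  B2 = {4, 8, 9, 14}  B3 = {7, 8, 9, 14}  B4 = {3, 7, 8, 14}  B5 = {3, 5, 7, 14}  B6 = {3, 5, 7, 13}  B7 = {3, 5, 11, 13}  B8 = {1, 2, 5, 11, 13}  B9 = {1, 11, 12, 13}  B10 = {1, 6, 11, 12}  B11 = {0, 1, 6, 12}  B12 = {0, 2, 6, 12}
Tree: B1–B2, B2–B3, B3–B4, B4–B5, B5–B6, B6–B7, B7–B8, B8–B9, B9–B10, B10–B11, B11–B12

No — bags containing vertex 2 are not connected in the tree.

A tree decomposition must satisfy three properties: every vertex lies in some bag; for every edge, both endpoints lie together in some bag; and for every vertex, the bags containing it form a connected subtree. Here bags containing vertex 2 are not connected in the tree, so the decomposition is invalid.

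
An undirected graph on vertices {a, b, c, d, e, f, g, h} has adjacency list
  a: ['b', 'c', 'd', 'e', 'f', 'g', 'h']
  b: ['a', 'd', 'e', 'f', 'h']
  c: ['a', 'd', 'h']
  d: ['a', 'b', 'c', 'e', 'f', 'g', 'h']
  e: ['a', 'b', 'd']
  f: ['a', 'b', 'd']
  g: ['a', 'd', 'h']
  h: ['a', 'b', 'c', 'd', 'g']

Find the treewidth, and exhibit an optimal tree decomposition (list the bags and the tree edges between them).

Each bag holds 4 vertices, so the decomposition has width 3, which upper-bounds the treewidth. On the other hand G contains the 4-clique {a, b, d, e}. A clique must lie in a single bag of any decomposition, so no decomposition can have width below 3. Combining the bounds, tw(G) = 3.

Treewidth 3.
Bags: B1 = {a, b, d, f}  B2 = {a, b, d, h}  B3 = {a, c, d, h}  B4 = {a, b, d, e}  B5 = {a, d, g, h}
Tree: B1–B2, B2–B3, B1–B4, B3–B5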